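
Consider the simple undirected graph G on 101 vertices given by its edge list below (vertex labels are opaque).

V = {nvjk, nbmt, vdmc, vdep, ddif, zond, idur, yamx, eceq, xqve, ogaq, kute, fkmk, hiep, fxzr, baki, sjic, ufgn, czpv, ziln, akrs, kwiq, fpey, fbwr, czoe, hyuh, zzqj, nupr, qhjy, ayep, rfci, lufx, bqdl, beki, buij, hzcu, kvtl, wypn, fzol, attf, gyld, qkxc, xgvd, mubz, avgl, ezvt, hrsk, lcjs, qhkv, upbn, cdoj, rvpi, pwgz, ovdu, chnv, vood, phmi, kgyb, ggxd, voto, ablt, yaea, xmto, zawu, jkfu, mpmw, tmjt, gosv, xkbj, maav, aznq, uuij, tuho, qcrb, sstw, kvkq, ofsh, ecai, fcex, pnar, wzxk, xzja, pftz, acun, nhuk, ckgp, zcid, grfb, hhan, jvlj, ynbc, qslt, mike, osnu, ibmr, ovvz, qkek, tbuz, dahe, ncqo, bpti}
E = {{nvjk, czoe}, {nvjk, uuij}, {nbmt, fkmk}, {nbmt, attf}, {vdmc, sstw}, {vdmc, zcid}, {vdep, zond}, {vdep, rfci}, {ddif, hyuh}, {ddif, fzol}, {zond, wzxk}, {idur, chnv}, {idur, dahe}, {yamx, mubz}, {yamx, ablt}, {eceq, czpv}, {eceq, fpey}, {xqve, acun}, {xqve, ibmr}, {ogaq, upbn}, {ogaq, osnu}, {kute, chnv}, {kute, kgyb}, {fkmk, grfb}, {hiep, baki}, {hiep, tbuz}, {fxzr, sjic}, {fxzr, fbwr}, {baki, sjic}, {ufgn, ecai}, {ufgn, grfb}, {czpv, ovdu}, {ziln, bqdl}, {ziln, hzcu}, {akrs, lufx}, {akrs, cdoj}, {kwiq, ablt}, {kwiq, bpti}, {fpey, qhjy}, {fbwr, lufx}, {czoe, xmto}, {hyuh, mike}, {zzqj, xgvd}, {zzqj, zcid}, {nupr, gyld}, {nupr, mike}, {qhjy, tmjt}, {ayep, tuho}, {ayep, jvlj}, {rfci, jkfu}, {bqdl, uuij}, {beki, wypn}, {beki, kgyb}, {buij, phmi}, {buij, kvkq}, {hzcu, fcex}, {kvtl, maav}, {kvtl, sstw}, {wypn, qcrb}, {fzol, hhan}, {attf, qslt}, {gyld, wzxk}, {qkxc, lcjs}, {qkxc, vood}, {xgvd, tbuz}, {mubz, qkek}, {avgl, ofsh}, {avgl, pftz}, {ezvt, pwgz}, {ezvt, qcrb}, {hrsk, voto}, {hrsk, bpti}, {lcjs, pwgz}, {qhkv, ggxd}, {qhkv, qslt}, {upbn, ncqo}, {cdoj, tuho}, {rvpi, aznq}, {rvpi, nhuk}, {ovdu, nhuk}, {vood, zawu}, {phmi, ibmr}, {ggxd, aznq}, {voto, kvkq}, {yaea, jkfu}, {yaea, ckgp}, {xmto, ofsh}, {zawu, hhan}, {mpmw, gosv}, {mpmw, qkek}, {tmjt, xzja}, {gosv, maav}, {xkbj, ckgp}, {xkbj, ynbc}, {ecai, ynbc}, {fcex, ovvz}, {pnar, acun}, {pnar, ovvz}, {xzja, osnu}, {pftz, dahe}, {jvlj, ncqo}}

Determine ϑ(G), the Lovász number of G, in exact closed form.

101*cos(pi/101)/(cos(pi/101) + 1)

deg(attf) = 2; N(attf) = {nbmt, qslt}.
N(avgl) = {ofsh, pftz}, |N(avgl)| = 2.
deg(aznq) = 2; N(aznq) = {rvpi, ggxd}.
N(ofsh) = {avgl, xmto}, |N(ofsh)| = 2.
G on 101 vertices is 2-regular; the odd cycle C_{101}.
spec(A) ≈ [2.0, 1.99613, 1.98454, 1.96527, 1.9384, 1.90403, 1.86229, 1.81335, 1.75739, 1.69463, 1.62532, 1.54971, 1.46812, 1.38084, 1.28822, 1.19062, 1.08841, 0.98199, 0.87177, 0.75818, 0.64165, 0.52264, 0.40161, 0.27903, 0.15537, 0.0311, -0.09328, -0.2173, -0.34049, -0.46235, -0.58243, -0.70025, -0.81537, -0.92733, -1.0357, -1.14006, -1.24002, -1.33518, -1.42517, -1.50965, -1.58828, -1.66078, -1.72684, -1.78623, -1.83871, -1.88407, -1.92214, -1.95278, -1.97586, -1.9913, -1.99903] (distinct, 5 d.p.).
−101·(-2*cos(pi/101)) / ((2)−(-2*cos(pi/101))) = 101*cos(pi/101)/(cos(pi/101) + 1) = ϑ(G).
≈ 50.487783 (to 6 d.p.).
Lovász sandwich 50 ≤ 101*cos(pi/101)/(cos(pi/101) + 1) ≤ 51: both strict.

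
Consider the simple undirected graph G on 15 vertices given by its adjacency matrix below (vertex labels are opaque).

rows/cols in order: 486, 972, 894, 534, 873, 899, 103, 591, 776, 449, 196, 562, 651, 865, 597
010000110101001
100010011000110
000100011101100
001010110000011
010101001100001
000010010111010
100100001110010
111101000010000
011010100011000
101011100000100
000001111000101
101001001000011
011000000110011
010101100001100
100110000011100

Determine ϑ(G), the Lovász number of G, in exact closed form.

5

N(562) = {486, 894, 899, 776, 865, 597}, |N(562)| = 6.
N(449) = {486, 894, 873, 899, 103, 651}, |N(449)| = 6.
N(873) = {972, 534, 899, 776, 449, 597}, |N(873)| = 6.
Vertex 899 has 6 neighbors: 873, 591, 449, 196, 562, 865.
Every vertex has degree 6 (N=15); Kneser K(6,2) on C(6,2)=15 vertices.
A has 3 distinct eigenvalues ≈ [6.0, 1.0, -3.0].
With N=15: ϑ(G) = 15·(-1*(-3))/(6−(-3)) = 5.
≈ 5.000000000 (to 9 d.p.).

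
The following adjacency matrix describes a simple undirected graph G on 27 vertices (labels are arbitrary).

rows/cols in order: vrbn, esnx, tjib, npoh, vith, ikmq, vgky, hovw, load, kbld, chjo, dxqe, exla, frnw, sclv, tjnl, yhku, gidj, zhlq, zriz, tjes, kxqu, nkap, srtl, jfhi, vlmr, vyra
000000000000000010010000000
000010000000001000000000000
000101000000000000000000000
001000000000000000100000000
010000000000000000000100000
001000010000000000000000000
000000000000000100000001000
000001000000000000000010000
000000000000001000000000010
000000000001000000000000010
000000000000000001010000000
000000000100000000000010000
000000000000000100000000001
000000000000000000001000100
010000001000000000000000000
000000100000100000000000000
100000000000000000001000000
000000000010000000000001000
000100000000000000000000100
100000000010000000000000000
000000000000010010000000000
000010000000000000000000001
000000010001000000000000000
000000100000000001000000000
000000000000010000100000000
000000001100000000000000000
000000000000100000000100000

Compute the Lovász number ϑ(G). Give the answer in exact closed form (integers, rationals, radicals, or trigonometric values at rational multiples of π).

Vertex zhlq has 2 neighbors: npoh, jfhi.
N(vrbn) = {yhku, zriz}, |N(vrbn)| = 2.
N(tjes) = {frnw, yhku}, |N(tjes)| = 2.
deg(yhku) = 2; N(yhku) = {vrbn, tjes}.
deg(v) = 2 for all v (|V|=27); the odd cycle C_{27}.
A has 14 distinct eigenvalues ≈ [2.0, 1.94609, 1.787265, 1.532089, 1.194317, 0.79216, 0.347296, -0.11629, -0.573606, -1.0, -1.372483, -1.670976, -1.879385, -1.986477].
λ_max=2, λ_min=-2*cos(pi/27); ϑ = −27·λ_min/(λ_max−λ_min) = 27*cos(pi/27)/(cos(pi/27) + 1).
≈ 13.4542041 (to 7 d.p.).
Lovász sandwich 13 ≤ 27*cos(pi/27)/(cos(pi/27) + 1) ≤ 14: both strict.

27*cos(pi/27)/(cos(pi/27) + 1)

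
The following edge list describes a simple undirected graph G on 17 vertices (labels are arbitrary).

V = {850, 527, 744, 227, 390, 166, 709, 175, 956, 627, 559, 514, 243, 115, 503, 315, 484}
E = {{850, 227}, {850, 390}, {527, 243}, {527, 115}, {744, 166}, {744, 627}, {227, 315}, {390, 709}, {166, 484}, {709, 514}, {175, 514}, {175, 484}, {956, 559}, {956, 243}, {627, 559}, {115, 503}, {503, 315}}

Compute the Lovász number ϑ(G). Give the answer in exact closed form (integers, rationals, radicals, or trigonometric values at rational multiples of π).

17*cos(pi/17)/(cos(pi/17) + 1)

N(315) = {227, 503}, |N(315)| = 2.
deg(166) = 2; N(166) = {744, 484}.
N(744) = {166, 627}, |N(744)| = 2.
deg(559) = 2; N(559) = {956, 627}.
G on 17 vertices is 2-regular; a single 17-cycle (edge-transitive).
spec(A) ≈ [2.0, 1.865, 1.478, 0.891, 0.185, -0.547, -1.205, -1.7, -1.966] (distinct, 3 d.p.).
ϑ = −N·λ_min/(λ_max−λ_min) = −17·(-2*cos(pi/17))/(2−(-2*cos(pi/17))) = 17*cos(pi/17)/(cos(pi/17) + 1).
Numerically 8.4270.
Sandwich: α(G)=8 ≤ ϑ(G)=17*cos(pi/17)/(cos(pi/17) + 1) ≤ χ(Ḡ)=9 (both strict).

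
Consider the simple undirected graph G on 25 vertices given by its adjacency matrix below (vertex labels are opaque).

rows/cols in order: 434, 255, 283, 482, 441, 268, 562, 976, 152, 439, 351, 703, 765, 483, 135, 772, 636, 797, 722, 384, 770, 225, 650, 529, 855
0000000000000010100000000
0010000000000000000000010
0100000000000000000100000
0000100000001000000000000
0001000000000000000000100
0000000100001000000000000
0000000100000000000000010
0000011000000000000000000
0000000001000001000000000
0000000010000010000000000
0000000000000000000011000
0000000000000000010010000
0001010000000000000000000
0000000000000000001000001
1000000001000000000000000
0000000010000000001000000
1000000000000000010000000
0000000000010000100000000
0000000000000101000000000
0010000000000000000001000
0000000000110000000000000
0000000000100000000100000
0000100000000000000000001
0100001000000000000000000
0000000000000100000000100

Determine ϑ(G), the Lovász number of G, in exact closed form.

25*cos(pi/25)/(cos(pi/25) + 1)

Vertex 351 has 2 neighbors: 770, 225.
deg(268) = 2; N(268) = {976, 765}.
Vertex 441 has 2 neighbors: 482, 650.
N(482) = {441, 765}, |N(482)| = 2.
G on 25 vertices is 2-regular; a single 25-cycle (edge-transitive).
The 13 distinct eigenvalues: [2.0, 1.9372, 1.7526, 1.4579, 1.0717, 0.618, 0.1256, -0.3748, -0.8516, -1.2748, -1.618, -1.8596, -1.9842].
λ_max=2, λ_min=-2*cos(pi/25); ϑ = −25·λ_min/(λ_max−λ_min) = 25*cos(pi/25)/(cos(pi/25) + 1).
ϑ(G) ≈ 12.450522.
α=12, χ(Ḡ)=13; ϑ=25*cos(pi/25)/(cos(pi/25) + 1) lies between (both strict).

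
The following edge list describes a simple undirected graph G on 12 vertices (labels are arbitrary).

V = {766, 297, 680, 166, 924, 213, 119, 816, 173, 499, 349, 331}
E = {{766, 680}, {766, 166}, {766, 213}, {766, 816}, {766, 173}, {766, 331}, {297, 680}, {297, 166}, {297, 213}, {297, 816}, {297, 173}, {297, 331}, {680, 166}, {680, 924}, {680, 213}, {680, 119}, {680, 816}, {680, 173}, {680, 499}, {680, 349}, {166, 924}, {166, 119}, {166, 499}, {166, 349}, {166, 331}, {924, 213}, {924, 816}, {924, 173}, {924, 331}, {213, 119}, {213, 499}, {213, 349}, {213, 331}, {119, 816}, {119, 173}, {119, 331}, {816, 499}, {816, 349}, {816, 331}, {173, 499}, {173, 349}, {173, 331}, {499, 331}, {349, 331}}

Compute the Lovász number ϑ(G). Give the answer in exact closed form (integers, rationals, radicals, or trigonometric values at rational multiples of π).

6

N(816) = {766, 297, 680, 924, 119, 499, 349, 331}, |N(816)| = 8.
Vertex 166 has 8 neighbors: 766, 297, 680, 924, 119, 499, 349, 331.
Vertex 349 has 6 neighbors: 680, 166, 213, 816, 173, 331.
Vertex 119 has 6 neighbors: 680, 166, 213, 816, 173, 331.
3 parts of sizes [6, 4, 2]; α(G) = 6 = ϑ (perfect).
= 6.000000000… (decimal).
6 ≤ 6 ≤ 6: collapsed.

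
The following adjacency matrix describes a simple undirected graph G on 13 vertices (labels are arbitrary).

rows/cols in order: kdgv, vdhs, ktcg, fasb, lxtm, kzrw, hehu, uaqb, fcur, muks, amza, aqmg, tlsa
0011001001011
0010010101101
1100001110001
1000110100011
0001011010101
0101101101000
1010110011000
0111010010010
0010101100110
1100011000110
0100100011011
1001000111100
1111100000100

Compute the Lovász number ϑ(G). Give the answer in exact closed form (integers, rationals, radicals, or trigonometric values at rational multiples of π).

sqrt(13)

deg(amza) = 6; N(amza) = {vdhs, lxtm, fcur, muks, aqmg, tlsa}.
Vertex muks has 6 neighbors: kdgv, vdhs, kzrw, hehu, amza, aqmg.
Vertex fasb has 6 neighbors: kdgv, lxtm, kzrw, uaqb, aqmg, tlsa.
N(tlsa) = {kdgv, vdhs, ktcg, fasb, lxtm, amza}, |N(tlsa)| = 6.
Every vertex has degree 6 (N=13); SR(13,6,2,3) — a Paley graph.
The 3 distinct eigenvalues: [6.0, 1.30278, -2.30278].
λ_max=6, λ_min=-sqrt(13)/2 - 1/2; ϑ = −13·λ_min/(λ_max−λ_min) = sqrt(13).
Numerically 3.6056.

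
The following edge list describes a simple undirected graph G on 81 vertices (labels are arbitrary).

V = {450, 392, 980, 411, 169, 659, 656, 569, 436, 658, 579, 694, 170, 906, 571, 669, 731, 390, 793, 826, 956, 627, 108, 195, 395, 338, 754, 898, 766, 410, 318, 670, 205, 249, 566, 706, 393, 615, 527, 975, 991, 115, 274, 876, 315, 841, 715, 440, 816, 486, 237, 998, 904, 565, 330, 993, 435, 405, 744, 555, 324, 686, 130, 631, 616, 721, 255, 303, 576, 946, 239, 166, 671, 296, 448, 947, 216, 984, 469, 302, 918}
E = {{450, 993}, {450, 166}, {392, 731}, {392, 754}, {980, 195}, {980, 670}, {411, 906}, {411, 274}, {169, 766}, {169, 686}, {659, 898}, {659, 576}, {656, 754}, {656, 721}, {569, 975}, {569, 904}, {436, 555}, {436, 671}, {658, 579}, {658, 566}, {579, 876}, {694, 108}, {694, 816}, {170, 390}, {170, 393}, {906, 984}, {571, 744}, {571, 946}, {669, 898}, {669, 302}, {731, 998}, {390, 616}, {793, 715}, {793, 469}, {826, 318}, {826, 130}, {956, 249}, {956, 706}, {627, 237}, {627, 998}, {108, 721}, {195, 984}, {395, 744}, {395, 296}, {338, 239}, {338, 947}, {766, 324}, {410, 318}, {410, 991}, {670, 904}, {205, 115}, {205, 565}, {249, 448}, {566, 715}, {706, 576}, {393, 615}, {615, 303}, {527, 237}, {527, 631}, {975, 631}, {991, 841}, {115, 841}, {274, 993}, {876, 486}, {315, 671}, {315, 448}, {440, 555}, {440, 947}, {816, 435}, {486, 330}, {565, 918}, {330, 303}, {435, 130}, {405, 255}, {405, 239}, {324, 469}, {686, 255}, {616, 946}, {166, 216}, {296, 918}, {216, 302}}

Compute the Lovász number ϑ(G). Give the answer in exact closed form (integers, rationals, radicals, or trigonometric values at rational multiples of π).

deg(338) = 2; N(338) = {239, 947}.
Vertex 435 has 2 neighbors: 816, 130.
N(195) = {980, 984}, |N(195)| = 2.
N(898) = {659, 669}, |N(898)| = 2.
G on 81 vertices is 2-regular; a single 81-cycle (edge-transitive).
spec(A) ≈ [2.0, 1.993986, 1.97598, 1.94609, 1.904496, 1.851448, 1.787265, 1.712334, 1.627104, 1.532089, 1.427859, 1.315043, 1.194317, 1.066409, 0.932087, 0.79216, 0.647468, 0.498882, 0.347296, 0.193622, 0.038783, -0.11629, -0.270663, -0.423408, -0.573606, -0.720355, -0.862772, -1.0, -1.131214, -1.255624, -1.372483, -1.481088, -1.580785, -1.670976, -1.751116, -1.820726, -1.879385, -1.926742, -1.962511, -1.986477, -1.998496] (distinct, 6 d.p.).
Lovász (edge-transitive): ϑ = −81·(-2*cos(pi/81))/((2)−(-2*cos(pi/81))) = 81*cos(pi/81)/(cos(pi/81) + 1).
= 40.48477… (decimal).
Lovász sandwich 40 ≤ 81*cos(pi/81)/(cos(pi/81) + 1) ≤ 41: both strict.

81*cos(pi/81)/(cos(pi/81) + 1)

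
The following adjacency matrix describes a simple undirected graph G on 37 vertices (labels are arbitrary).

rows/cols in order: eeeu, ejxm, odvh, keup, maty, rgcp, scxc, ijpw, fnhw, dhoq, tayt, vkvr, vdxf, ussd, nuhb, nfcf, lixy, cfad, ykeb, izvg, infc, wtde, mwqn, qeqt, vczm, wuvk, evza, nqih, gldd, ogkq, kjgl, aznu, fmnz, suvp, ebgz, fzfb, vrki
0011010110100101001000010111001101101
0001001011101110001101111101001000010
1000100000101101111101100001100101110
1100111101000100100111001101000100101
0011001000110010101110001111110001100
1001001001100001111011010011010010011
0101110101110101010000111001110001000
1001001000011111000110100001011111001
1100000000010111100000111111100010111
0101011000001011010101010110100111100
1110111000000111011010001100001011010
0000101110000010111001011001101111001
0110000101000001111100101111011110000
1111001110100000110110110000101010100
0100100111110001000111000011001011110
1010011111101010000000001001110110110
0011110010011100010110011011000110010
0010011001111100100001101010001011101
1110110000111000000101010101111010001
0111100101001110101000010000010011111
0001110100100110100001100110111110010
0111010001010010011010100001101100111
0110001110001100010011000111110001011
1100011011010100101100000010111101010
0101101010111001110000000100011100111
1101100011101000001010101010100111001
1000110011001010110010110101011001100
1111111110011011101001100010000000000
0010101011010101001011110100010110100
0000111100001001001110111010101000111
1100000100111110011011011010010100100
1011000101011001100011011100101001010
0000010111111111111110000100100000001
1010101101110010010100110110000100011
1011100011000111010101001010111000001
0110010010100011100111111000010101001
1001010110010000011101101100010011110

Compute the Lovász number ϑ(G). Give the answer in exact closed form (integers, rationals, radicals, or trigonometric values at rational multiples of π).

sqrt(37)

Vertex ogkq has 18 neighbors: maty, rgcp, scxc, ijpw, vdxf, nfcf, ykeb, izvg, infc, mwqn, qeqt, vczm, evza, gldd, kjgl, ebgz, fzfb, vrki.
Vertex gldd has 18 neighbors: odvh, maty, scxc, fnhw, dhoq, vkvr, ussd, nfcf, ykeb, infc, wtde, mwqn, qeqt, wuvk, ogkq, aznu, fmnz, ebgz.
deg(nqih) = 18; N(nqih) = {eeeu, ejxm, odvh, keup, maty, rgcp, scxc, ijpw, fnhw, vkvr, vdxf, nuhb, nfcf, lixy, ykeb, wtde, mwqn, evza}.
Vertex ejxm has 18 neighbors: keup, scxc, fnhw, dhoq, tayt, vdxf, ussd, nuhb, ykeb, izvg, wtde, mwqn, qeqt, vczm, wuvk, nqih, kjgl, fzfb.
Every vertex has degree 18 (N=37); strongly regular (37,18,8,9).
spec(A) ≈ [18.0, 2.541, -3.541] (distinct, 3 d.p.).
Lovász (edge-transitive): ϑ = −37·(-sqrt(37)/2 - 1/2)/((18)−(-sqrt(37)/2 - 1/2)) = sqrt(37).
Numerically 6.082763.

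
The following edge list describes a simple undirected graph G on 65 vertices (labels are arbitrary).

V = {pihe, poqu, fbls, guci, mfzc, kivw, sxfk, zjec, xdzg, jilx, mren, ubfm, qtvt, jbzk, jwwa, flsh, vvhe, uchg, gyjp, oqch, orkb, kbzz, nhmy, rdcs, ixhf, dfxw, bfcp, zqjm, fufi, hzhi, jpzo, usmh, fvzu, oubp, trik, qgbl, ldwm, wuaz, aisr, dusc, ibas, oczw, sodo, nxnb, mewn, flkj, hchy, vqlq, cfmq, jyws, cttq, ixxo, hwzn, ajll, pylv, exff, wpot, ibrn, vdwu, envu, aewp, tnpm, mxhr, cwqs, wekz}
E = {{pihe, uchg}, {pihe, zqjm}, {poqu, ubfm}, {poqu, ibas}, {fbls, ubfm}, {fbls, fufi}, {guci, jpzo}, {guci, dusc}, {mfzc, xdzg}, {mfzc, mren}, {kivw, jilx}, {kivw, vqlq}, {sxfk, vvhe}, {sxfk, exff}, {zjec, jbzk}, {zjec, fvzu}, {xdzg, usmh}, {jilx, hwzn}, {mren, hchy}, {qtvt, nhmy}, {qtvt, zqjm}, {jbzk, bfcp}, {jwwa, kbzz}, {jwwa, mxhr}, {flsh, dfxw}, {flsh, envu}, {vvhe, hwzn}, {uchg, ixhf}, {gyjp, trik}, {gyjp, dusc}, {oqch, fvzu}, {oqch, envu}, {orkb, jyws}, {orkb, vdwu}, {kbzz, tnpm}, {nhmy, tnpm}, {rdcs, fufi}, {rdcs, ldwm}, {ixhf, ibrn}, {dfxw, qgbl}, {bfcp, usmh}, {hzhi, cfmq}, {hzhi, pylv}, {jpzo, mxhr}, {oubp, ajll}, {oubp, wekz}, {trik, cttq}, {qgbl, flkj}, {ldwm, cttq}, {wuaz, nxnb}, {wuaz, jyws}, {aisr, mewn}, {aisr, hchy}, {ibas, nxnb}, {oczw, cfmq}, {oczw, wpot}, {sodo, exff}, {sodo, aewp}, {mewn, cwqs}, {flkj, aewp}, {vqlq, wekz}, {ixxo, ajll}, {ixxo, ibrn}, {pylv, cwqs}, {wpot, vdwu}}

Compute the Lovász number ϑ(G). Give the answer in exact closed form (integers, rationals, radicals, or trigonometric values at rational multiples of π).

65*cos(pi/65)/(cos(pi/65) + 1)

Vertex flkj has 2 neighbors: qgbl, aewp.
deg(mxhr) = 2; N(mxhr) = {jwwa, jpzo}.
Vertex fbls has 2 neighbors: ubfm, fufi.
deg(ibrn) = 2; N(ibrn) = {ixhf, ixxo}.
2-regular, N=65; the odd cycle C_{65}.
A has 33 distinct eigenvalues ≈ [2.0, 1.99066, 1.96274, 1.91649, 1.85235, 1.77091, 1.67294, 1.55935, 1.4312, 1.28968, 1.13613, 0.97197, 0.79873, 0.61803, 0.43157, 0.24107, 0.04833, -0.14487, -0.33671, -0.52541, -0.70921, -0.88638, -1.05528, -1.21433, -1.36203, -1.49702, -1.61803, -1.72394, -1.81375, -1.88662, -1.94188, -1.97901, -1.99766].
Lovász: ϑ = −65(-2*cos(pi/65))/(2+-(-1)*2*cos(pi/65)) = 65*cos(pi/65)/(cos(pi/65) + 1).
ϑ(G) ≈ 32.481012600.
α=32, χ(Ḡ)=33; ϑ=65*cos(pi/65)/(cos(pi/65) + 1) lies between (both strict).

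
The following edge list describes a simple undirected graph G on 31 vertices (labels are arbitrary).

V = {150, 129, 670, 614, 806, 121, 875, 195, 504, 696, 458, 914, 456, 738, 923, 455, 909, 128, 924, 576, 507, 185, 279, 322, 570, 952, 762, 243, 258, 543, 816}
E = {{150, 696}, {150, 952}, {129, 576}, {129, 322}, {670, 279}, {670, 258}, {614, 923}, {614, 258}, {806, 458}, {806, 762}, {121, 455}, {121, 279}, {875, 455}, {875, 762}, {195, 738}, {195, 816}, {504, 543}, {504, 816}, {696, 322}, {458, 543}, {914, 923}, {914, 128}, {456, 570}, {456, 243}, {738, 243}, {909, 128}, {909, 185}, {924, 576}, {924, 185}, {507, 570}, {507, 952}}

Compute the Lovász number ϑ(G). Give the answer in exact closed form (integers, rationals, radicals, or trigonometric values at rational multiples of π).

31*cos(pi/31)/(cos(pi/31) + 1)

N(185) = {909, 924}, |N(185)| = 2.
deg(670) = 2; N(670) = {279, 258}.
Vertex 504 has 2 neighbors: 543, 816.
deg(909) = 2; N(909) = {128, 185}.
deg(v) = 2 for all v (|V|=31); this is C_{31}, the 31-cycle.
Distinct eigenvalues (to 4 d.p.): [2.0, 1.9591, 1.8379, 1.6415, 1.3779, 1.0579, 0.6946, 0.3029, -0.1013, -0.5013, -0.8808, -1.2242, -1.5175, -1.7487, -1.9083, -1.9897].
Lovász: ϑ = −31(-2*cos(pi/31))/(2+-(-1)*2*cos(pi/31)) = 31*cos(pi/31)/(cos(pi/31) + 1).
Numerically 15.4601.
Sandwich: α(G)=15 ≤ ϑ(G)=31*cos(pi/31)/(cos(pi/31) + 1) ≤ χ(Ḡ)=16 (both strict).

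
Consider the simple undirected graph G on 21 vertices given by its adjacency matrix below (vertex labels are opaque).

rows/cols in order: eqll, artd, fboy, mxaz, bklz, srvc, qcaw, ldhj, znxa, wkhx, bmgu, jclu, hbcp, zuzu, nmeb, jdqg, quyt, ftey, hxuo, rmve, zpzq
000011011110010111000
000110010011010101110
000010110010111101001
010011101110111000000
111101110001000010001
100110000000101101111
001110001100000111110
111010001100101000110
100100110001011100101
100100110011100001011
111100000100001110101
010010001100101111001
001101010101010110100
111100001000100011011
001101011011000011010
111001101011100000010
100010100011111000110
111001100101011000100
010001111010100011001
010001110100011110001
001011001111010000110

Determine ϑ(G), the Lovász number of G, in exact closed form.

deg(jdqg) = 10; N(jdqg) = {eqll, artd, fboy, srvc, qcaw, znxa, bmgu, jclu, hbcp, rmve}.
N(quyt) = {eqll, bklz, qcaw, bmgu, jclu, hbcp, zuzu, nmeb, hxuo, rmve}, |N(quyt)| = 10.
Vertex qcaw has 10 neighbors: fboy, mxaz, bklz, znxa, wkhx, jdqg, quyt, ftey, hxuo, rmve.
Vertex fboy has 10 neighbors: bklz, qcaw, ldhj, bmgu, hbcp, zuzu, nmeb, jdqg, ftey, zpzq.
10-regular, N=21; Kneser K(7,2) on C(7,2)=21 vertices.
A has 3 distinct eigenvalues ≈ [10.0, 1.0, -4.0].
ϑ = −N·λ_min/(λ_max−λ_min) = −21·(-4)/(10−(-4)) = 6.
Numerically 6.000000000.

6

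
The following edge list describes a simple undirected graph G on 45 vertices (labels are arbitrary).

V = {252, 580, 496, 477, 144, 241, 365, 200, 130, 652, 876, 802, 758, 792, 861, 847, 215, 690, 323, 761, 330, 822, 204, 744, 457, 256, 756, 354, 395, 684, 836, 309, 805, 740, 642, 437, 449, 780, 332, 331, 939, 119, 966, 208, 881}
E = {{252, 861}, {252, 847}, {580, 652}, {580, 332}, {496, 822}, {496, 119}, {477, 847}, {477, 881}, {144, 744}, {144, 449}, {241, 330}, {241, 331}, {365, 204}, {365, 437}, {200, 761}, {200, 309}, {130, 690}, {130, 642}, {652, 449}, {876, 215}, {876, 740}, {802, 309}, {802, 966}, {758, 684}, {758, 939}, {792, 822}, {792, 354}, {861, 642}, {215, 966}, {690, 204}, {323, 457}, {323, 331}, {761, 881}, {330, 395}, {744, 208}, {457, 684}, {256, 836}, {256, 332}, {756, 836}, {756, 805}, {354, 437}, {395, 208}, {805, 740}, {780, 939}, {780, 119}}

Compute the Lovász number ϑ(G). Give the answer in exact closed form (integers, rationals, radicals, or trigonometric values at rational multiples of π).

45*cos(pi/45)/(cos(pi/45) + 1)

deg(580) = 2; N(580) = {652, 332}.
Vertex 241 has 2 neighbors: 330, 331.
Vertex 861 has 2 neighbors: 252, 642.
N(744) = {144, 208}, |N(744)| = 2.
deg(v) = 2 for all v (|V|=45); this is C_{45}, the 45-cycle.
The 23 distinct eigenvalues: [2.0, 1.981, 1.923, 1.827, 1.696, 1.532, 1.338, 1.118, 0.877, 0.618, 0.347, 0.07, -0.209, -0.484, -0.749, -1.0, -1.231, -1.439, -1.618, -1.766, -1.879, -1.956, -1.995].
Lovász (edge-transitive): ϑ = −45·(-2*cos(pi/45))/((2)−(-2*cos(pi/45))) = 45*cos(pi/45)/(cos(pi/45) + 1).
≈ 22.4726 (to 4 d.p.).
α=22, χ(Ḡ)=23; ϑ=45*cos(pi/45)/(cos(pi/45) + 1) lies between (both strict).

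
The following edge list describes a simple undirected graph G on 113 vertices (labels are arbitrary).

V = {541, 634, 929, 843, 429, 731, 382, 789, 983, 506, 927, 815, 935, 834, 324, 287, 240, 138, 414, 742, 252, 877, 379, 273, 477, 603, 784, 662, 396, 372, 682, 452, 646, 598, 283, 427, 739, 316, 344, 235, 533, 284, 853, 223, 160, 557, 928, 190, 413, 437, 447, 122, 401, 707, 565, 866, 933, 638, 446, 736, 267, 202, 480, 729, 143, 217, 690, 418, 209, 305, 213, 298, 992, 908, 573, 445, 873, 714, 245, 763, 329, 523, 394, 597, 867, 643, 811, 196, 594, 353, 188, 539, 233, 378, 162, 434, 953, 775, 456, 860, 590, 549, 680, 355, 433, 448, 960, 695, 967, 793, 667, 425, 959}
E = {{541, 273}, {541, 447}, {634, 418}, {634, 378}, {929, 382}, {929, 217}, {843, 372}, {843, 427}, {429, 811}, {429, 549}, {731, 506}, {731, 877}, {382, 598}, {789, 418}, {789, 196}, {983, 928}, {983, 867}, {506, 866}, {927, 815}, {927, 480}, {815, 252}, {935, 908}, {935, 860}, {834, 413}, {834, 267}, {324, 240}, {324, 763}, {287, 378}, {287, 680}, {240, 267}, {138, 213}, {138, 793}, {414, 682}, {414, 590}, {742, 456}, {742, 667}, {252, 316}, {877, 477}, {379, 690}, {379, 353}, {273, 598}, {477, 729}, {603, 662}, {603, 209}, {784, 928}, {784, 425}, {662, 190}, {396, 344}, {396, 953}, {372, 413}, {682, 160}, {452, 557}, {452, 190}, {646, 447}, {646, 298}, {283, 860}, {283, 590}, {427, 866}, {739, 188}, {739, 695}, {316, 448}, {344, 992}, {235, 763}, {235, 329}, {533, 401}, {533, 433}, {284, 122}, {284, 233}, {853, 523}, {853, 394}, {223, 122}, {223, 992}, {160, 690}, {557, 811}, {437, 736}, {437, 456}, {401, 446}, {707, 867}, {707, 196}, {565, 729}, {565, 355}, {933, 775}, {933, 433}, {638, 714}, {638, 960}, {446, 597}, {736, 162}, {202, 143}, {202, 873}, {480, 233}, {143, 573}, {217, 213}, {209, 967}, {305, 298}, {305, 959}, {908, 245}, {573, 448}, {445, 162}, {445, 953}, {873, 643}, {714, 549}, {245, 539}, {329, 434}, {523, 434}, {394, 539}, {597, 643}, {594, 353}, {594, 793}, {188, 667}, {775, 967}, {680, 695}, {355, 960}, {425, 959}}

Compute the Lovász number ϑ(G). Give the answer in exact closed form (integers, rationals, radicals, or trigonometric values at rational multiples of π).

N(983) = {928, 867}, |N(983)| = 2.
N(240) = {324, 267}, |N(240)| = 2.
Vertex 283 has 2 neighbors: 860, 590.
Vertex 935 has 2 neighbors: 908, 860.
Every vertex has degree 2 (N=113); this is C_{113}, the 113-cycle.
The 57 distinct eigenvalues: [2.0, 1.9969, 1.9876, 1.9722, 1.9507, 1.9232, 1.8897, 1.8504, 1.8054, 1.7548, 1.6987, 1.6374, 1.5711, 1.4999, 1.424, 1.3438, 1.2594, 1.1711, 1.0792, 0.9839, 0.8856, 0.7846, 0.6811, 0.5756, 0.4682, 0.3595, 0.2496, 0.1389, 0.0278, -0.0834, -0.1943, -0.3046, -0.414, -0.5221, -0.6286, -0.7331, -0.8354, -0.9351, -1.0319, -1.1255, -1.2157, -1.3021, -1.3844, -1.4625, -1.5361, -1.6049, -1.6687, -1.7274, -1.7807, -1.8286, -1.8708, -1.9072, -1.9377, -1.9622, -1.9807, -1.993, -1.9992].
ϑ = −N·λ_min/(λ_max−λ_min) = −113·(-2*cos(pi/113))/(2−(-2*cos(pi/113))) = 113*cos(pi/113)/(cos(pi/113) + 1).
Numerically 56.4890809.
α=56, χ(Ḡ)=57; ϑ=113*cos(pi/113)/(cos(pi/113) + 1) lies between (both strict).

113*cos(pi/113)/(cos(pi/113) + 1)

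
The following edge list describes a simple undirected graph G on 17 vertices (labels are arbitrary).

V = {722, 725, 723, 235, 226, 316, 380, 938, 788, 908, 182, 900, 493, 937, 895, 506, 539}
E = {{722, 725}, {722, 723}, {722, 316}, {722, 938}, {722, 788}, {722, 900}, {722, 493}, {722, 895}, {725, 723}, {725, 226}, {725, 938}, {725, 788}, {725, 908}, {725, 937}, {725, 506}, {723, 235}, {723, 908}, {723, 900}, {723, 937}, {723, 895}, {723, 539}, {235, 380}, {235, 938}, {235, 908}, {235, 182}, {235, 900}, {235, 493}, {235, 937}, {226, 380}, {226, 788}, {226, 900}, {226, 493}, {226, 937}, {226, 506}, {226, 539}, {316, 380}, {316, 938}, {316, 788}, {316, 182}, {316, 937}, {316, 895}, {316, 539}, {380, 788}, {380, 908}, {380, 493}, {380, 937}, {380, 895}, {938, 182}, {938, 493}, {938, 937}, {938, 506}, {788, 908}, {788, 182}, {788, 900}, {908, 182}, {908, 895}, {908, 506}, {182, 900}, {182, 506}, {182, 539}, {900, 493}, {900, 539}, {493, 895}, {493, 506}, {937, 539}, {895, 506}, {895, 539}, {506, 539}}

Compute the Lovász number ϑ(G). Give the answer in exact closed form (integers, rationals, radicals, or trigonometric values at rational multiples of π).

deg(380) = 8; N(380) = {235, 226, 316, 788, 908, 493, 937, 895}.
deg(937) = 8; N(937) = {725, 723, 235, 226, 316, 380, 938, 539}.
Vertex 938 has 8 neighbors: 722, 725, 235, 316, 182, 493, 937, 506.
N(235) = {723, 380, 938, 908, 182, 900, 493, 937}, |N(235)| = 8.
deg(v) = 8 for all v (|V|=17); Paley(17): SR with (k,λ,μ)=(8,3,4).
Distinct eigenvalues (to 3 d.p.): [8.0, 1.562, -2.562].
ϑ = −N·λ_min/(λ_max−λ_min) = −17·(-sqrt(17)/2 - 1/2)/(8−(-sqrt(17)/2 - 1/2)) = sqrt(17).
ϑ(G) ≈ 4.12311.

sqrt(17)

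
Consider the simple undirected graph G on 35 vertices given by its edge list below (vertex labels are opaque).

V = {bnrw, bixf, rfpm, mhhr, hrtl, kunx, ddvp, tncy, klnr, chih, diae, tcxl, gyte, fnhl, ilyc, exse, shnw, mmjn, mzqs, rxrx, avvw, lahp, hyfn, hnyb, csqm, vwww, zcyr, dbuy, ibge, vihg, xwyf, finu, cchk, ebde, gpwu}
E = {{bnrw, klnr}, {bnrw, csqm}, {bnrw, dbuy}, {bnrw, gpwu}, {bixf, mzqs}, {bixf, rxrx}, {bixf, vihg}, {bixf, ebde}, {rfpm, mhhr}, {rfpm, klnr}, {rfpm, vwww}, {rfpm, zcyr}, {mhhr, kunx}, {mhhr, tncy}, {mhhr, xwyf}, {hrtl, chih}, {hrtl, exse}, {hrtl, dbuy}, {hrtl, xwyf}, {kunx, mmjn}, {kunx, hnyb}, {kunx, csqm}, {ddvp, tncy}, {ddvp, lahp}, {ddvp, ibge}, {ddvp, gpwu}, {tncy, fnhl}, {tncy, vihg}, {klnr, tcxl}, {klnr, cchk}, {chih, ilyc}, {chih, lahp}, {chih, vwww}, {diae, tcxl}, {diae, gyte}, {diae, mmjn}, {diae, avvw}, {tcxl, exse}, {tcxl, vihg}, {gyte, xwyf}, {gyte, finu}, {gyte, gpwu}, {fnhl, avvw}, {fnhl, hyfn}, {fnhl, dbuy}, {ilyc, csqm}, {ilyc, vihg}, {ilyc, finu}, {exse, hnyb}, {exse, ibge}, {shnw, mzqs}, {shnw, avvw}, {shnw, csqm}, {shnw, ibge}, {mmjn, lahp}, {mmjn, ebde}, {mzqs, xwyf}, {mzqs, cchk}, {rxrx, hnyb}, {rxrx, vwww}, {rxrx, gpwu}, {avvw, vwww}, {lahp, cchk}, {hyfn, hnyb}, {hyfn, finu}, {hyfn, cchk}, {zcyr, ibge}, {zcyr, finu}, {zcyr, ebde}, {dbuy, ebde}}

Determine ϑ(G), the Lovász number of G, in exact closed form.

15

deg(ddvp) = 4; N(ddvp) = {tncy, lahp, ibge, gpwu}.
deg(diae) = 4; N(diae) = {tcxl, gyte, mmjn, avvw}.
N(zcyr) = {rfpm, ibge, finu, ebde}, |N(zcyr)| = 4.
deg(xwyf) = 4; N(xwyf) = {mhhr, hrtl, gyte, mzqs}.
G on 35 vertices is 4-regular; this is K(7,3), the Kneser graph.
spec(A) ≈ [4.0, 2.0, -1.0, -3.0] (distinct, 3 d.p.).
−35·(-3) / ((4)−(-3)) = 15 = ϑ(G).
Numerically 15.000000000.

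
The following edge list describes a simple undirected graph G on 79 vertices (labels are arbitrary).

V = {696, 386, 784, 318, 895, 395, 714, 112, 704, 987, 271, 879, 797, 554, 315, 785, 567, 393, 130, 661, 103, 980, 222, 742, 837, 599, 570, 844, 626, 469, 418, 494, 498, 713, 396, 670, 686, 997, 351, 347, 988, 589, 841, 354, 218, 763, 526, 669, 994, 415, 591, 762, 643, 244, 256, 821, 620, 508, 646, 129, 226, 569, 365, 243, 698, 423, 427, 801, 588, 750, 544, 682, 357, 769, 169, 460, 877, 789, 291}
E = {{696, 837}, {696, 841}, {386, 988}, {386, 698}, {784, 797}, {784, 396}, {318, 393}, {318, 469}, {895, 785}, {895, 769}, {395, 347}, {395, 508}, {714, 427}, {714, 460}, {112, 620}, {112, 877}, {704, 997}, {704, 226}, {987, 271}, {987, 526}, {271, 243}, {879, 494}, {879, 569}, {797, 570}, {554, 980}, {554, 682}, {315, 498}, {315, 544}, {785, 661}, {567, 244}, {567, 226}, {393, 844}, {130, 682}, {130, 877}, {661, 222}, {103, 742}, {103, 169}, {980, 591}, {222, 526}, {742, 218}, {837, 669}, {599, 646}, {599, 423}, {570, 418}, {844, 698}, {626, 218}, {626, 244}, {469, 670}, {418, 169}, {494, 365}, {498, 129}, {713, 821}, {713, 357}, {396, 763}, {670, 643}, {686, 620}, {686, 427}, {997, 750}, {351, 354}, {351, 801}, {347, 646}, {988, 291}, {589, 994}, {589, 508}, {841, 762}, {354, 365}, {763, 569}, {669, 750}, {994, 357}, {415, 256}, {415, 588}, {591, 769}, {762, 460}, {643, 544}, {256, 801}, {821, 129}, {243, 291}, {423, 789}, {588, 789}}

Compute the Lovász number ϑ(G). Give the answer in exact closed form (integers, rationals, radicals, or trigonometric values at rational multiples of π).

79*cos(pi/79)/(cos(pi/79) + 1)

N(704) = {997, 226}, |N(704)| = 2.
Vertex 686 has 2 neighbors: 620, 427.
Vertex 243 has 2 neighbors: 271, 291.
deg(354) = 2; N(354) = {351, 365}.
2-regular, N=79; connected 2-regular on 79 ⇒ C_{79}.
Distinct eigenvalues (to 5 d.p.): [2.0, 1.99368, 1.97475, 1.94334, 1.89964, 1.84393, 1.77657, 1.69797, 1.60863, 1.50913, 1.40008, 1.28219, 1.15618, 1.02287, 0.88309, 0.73773, 0.5877, 0.43396, 0.27747, 0.11923, -0.03976, -0.19851, -0.356, -0.51123, -0.66324, -0.81105, -0.95374, -1.09039, -1.22015, -1.3422, -1.45576, -1.56011, -1.65461, -1.73864, -1.81168, -1.87327, -1.92301, -1.96059, -1.98578, -1.99842].
Lovász: ϑ = −79(-2*cos(pi/79))/(2+-(-1)*2*cos(pi/79)) = 79*cos(pi/79)/(cos(pi/79) + 1).
≈ 39.484379420 (to 9 d.p.).
α=39, χ(Ḡ)=40; ϑ=79*cos(pi/79)/(cos(pi/79) + 1) lies between (both strict).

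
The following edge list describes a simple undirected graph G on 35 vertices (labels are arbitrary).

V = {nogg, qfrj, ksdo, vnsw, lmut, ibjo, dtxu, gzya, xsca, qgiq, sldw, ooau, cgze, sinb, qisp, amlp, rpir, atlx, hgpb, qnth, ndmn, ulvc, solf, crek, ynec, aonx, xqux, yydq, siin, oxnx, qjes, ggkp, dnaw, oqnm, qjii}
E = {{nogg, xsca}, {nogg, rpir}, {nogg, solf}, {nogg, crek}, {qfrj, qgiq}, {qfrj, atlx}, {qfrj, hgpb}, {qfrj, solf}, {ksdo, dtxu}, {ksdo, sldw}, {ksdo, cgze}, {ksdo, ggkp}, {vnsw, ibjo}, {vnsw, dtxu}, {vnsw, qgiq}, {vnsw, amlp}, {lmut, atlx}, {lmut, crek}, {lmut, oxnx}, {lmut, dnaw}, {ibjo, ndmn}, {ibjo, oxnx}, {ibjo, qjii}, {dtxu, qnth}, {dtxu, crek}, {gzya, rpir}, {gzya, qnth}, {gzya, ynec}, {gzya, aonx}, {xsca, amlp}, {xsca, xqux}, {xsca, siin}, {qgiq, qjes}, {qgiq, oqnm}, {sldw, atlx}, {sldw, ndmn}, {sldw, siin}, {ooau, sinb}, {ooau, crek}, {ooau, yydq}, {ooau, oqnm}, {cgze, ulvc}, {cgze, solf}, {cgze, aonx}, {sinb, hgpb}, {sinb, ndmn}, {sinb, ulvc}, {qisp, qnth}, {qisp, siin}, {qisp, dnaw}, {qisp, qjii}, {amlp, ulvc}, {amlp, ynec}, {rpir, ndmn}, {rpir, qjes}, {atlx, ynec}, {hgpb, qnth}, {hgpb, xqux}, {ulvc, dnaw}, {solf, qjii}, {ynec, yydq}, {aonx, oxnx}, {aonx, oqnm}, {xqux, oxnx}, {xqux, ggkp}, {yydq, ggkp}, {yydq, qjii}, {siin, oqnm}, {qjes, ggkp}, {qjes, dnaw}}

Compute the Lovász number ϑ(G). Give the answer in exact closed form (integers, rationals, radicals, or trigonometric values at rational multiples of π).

15

N(qnth) = {dtxu, gzya, qisp, hgpb}, |N(qnth)| = 4.
N(aonx) = {gzya, cgze, oxnx, oqnm}, |N(aonx)| = 4.
Vertex ksdo has 4 neighbors: dtxu, sldw, cgze, ggkp.
deg(sldw) = 4; N(sldw) = {ksdo, atlx, ndmn, siin}.
35-vertex 4-regular graph: Kneser K(7,3) on C(7,3)=35 vertices.
spec(A) ≈ [4.0, 2.0, -1.0, -3.0] (distinct, 6 d.p.).
−35·(-3) / ((4)−(-3)) = 15 = ϑ(G).
≈ 15.00000000 (to 8 d.p.).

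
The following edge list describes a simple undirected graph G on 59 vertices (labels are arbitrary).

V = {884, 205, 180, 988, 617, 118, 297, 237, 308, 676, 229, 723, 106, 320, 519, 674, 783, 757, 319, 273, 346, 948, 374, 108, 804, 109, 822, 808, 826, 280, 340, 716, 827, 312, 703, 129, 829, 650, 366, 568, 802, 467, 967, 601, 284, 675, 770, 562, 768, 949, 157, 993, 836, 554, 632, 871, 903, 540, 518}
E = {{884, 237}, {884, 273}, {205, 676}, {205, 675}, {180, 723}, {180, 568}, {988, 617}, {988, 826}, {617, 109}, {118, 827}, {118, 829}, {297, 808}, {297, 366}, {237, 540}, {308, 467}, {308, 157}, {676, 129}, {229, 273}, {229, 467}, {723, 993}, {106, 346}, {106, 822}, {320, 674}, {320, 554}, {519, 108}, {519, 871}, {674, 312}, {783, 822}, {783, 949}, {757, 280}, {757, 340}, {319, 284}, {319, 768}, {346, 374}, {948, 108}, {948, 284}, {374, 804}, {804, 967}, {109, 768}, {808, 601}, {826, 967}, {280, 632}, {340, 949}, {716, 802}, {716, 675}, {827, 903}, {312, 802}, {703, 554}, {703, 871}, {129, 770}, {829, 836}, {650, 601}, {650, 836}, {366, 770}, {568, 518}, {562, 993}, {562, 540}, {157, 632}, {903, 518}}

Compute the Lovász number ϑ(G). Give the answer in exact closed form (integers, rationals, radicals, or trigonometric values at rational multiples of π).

59*cos(pi/59)/(cos(pi/59) + 1)

deg(949) = 2; N(949) = {783, 340}.
deg(757) = 2; N(757) = {280, 340}.
Vertex 366 has 2 neighbors: 297, 770.
deg(903) = 2; N(903) = {827, 518}.
59-vertex 2-regular graph: the odd cycle C_{59}.
Distinct eigenvalues (to 5 d.p.): [2.0, 1.98867, 1.95481, 1.8988, 1.82127, 1.72311, 1.60542, 1.46955, 1.31702, 1.14957, 0.9691, 0.77765, 0.57738, 0.37058, 0.15957, -0.05324, -0.26545, -0.47465, -0.67848, -0.87461, -1.06084, -1.23505, -1.39526, -1.53967, -1.66663, -1.7747, -1.86267, -1.92954, -1.97454, -1.99717].
With N=59: ϑ(G) = 59·(-(-1)*2*cos(pi/59))/(2−(-2*cos(pi/59))) = 59*cos(pi/59)/(cos(pi/59) + 1).
ϑ(G) ≈ 29.47907994.
α=29, χ(Ḡ)=30; ϑ=59*cos(pi/59)/(cos(pi/59) + 1) lies between (both strict).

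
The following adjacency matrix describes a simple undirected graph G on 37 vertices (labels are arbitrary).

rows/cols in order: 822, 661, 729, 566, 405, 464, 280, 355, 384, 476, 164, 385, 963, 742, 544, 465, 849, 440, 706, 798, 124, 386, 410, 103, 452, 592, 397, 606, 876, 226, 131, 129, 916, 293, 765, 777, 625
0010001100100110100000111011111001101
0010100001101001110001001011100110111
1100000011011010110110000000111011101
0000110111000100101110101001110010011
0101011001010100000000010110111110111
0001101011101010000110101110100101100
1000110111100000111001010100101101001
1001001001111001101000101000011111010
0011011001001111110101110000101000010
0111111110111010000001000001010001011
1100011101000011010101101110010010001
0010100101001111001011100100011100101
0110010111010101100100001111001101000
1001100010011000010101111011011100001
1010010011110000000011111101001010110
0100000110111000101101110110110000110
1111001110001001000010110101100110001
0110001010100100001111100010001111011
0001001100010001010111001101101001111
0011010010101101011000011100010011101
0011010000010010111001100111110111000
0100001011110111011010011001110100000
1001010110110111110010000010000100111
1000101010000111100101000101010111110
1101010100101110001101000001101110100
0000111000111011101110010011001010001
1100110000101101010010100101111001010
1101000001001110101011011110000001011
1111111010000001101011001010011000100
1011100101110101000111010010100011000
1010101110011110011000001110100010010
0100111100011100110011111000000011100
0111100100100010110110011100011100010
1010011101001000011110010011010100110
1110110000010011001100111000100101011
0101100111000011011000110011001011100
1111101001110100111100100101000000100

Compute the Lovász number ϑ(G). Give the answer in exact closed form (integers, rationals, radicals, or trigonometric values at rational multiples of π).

N(822) = {729, 280, 355, 164, 742, 544, 849, 410, 103, 452, 397, 606, 876, 226, 131, 293, 765, 625}, |N(822)| = 18.
Vertex 440 has 18 neighbors: 661, 729, 280, 384, 164, 742, 706, 798, 124, 386, 410, 397, 131, 129, 916, 293, 777, 625.
Vertex 124 has 18 neighbors: 729, 566, 464, 385, 544, 849, 440, 706, 386, 410, 592, 397, 606, 876, 226, 129, 916, 293.
deg(397) = 18; N(397) = {822, 661, 405, 464, 164, 963, 742, 465, 440, 124, 410, 592, 606, 876, 226, 131, 293, 777}.
Regular of degree 18 on 37 vertices: SR(37,18,8,9) — a Paley graph.
The 3 distinct eigenvalues: [18.0, 2.541, -3.541].
Lovász: ϑ = −37(-sqrt(37)/2 - 1/2)/(18+-(-sqrt(37)/2 - 1/2)) = sqrt(37).
ϑ(G) ≈ 6.082763.

sqrt(37)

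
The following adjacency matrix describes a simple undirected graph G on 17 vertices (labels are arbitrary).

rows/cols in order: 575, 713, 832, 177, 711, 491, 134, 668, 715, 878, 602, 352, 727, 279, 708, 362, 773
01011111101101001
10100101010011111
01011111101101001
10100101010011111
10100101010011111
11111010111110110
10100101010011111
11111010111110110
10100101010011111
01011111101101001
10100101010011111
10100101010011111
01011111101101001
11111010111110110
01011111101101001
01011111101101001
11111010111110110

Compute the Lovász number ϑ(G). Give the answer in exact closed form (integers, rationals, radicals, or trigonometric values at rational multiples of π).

N(279) = {575, 713, 832, 177, 711, 134, 715, 878, 602, 352, 727, 708, 362}, |N(279)| = 13.
deg(491) = 13; N(491) = {575, 713, 832, 177, 711, 134, 715, 878, 602, 352, 727, 708, 362}.
Vertex 575 has 11 neighbors: 713, 177, 711, 491, 134, 668, 715, 602, 352, 279, 773.
Vertex 727 has 11 neighbors: 713, 177, 711, 491, 134, 668, 715, 602, 352, 279, 773.
3 parts of sizes [7, 6, 4]; α(G) = 7 = ϑ (perfect).
= 7.00000… (decimal).
7 ≤ 7 ≤ 7: collapsed.

7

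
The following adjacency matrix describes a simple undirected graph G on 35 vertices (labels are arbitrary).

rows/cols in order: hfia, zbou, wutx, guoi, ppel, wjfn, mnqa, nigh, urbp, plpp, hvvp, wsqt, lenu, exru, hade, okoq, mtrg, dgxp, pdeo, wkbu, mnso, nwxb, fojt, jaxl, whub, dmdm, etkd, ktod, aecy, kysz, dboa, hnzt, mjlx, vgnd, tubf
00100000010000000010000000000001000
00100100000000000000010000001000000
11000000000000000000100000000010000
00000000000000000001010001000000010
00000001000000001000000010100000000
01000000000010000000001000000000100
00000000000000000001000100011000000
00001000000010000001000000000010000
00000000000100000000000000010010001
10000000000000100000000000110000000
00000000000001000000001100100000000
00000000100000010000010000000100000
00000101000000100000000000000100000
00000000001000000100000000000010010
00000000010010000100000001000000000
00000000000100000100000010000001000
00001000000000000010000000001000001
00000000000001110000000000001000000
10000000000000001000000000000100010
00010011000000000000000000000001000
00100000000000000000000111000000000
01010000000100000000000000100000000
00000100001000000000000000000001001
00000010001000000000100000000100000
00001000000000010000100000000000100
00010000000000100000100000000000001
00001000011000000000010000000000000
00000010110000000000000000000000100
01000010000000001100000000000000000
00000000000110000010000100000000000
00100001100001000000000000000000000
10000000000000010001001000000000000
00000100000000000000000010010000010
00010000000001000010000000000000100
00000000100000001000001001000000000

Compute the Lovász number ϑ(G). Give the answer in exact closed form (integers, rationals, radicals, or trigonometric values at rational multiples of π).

15

N(wsqt) = {urbp, okoq, nwxb, kysz}, |N(wsqt)| = 4.
N(okoq) = {wsqt, dgxp, whub, hnzt}, |N(okoq)| = 4.
N(mjlx) = {wjfn, whub, ktod, vgnd}, |N(mjlx)| = 4.
deg(mnso) = 4; N(mnso) = {wutx, jaxl, whub, dmdm}.
35-vertex 4-regular graph: this is K(7,3), the Kneser graph.
spec(A) ≈ [4.0, 2.0, -1.0, -3.0] (distinct, 5 d.p.).
−35·(-3) / ((4)−(-3)) = 15 = ϑ(G).
ϑ(G) ≈ 15.00000000.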